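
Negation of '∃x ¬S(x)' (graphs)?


Original: ∃x ¬S(x)
Rule: ¬∀→∃, ¬∃→∀, negate predicate.
Negation: ∀x S(x)

∀x S(x)


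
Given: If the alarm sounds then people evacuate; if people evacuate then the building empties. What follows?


Hypothetical syllogism: P → Q, Q → R ⊢ P → R
Premise 1: the alarm sounds → people evacuate
Premise 2: people evacuate → the building empties
Chain the implications: the middle term (people evacuate) links the two.
Conclusion: If the alarm sounds, then the building empties.

If the alarm sounds, then the building empties.


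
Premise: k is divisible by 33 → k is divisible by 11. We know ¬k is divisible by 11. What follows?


Modus tollens: P → Q, ¬Q ⊢ ¬P
P: k is divisible by 33
Q: k is divisible by 11
We have P → Q and Q is false.
By modus tollens, P must be false.

It is not the case that k is divisible by 33


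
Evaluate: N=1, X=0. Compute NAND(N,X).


N AND X = 0
NOT(0) = 1

1


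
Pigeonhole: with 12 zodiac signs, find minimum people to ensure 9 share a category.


Pigeonhole: to guarantee k in one of n categories, need (k-1)×n + 1.
k = 9, n = 12
Minimum = (9-1) × 12 + 1 = 8 × 12 + 1

97


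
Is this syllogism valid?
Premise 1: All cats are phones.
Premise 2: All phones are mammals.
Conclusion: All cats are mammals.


Premise 1: All cats are phones.
Premise 2: All phones are mammals.
Conclusion: All cats are mammals.
Barbara syllogism (AAA-1): All A are B, All B are C → All A are C.
Middle term (phones) distributed in premise 2.

Valid


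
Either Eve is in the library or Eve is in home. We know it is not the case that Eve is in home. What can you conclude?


Disjunctive syllogism: P ∨ Q, ¬P ⊢ Q
Disjunction: Eve is in the library ∨ Eve is in home
We know it is not the case that Eve is in home.
By disjunctive syllogism, the other disjunct must be true.

Eve is in the library


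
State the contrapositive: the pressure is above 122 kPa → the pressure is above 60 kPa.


Original: If the pressure is above 122 kPa, then the pressure is above 60 kPa
Contrapositive: If ¬Q, then ¬P
Negate Q: not (the pressure is above 60 kPa)
Negate P: not (the pressure is above 122 kPa)

If not (the pressure is above 60 kPa), then not (the pressure is above 122 kPa).


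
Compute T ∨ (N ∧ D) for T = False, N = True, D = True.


T = False, N = True, D = True
Step 1: N ∧ D = True AND True = True
Step 2: T ∨ True = False OR True = True
AND evaluated first (higher precedence); then OR applied.

True


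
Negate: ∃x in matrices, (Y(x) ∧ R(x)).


Original: ∃x (Y(x) ∧ R(x))
Rule: ¬∀→∃, ¬∃→∀, negate predicate.
Negation: ∀x (¬Y(x) ∨ ¬R(x))

∀x (¬Y(x) ∨ ¬R(x))


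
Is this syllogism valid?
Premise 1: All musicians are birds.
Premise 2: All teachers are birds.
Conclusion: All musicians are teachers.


Premise 1: All musicians are birds.
Premise 2: All teachers are birds.
Conclusion: All musicians are teachers.
Fallacy: undistributed middle. birds is predicate in both.
Counterexample: musicians and teachers could be disjoint subsets of birds.

Invalid


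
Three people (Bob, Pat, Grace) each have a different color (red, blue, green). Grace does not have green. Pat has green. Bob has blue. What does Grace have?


From clues:
  Bob → blue
  Pat → green
By elimination, Grace gets the remaining.

red


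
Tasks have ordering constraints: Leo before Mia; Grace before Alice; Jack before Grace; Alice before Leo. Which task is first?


Constraints: Leo before Mia; Grace before Alice; Jack before Grace; Alice before Leo
The first task can have nothing scheduled before it, so it must never appear on the right of a 'before'.
Tasks appearing after some 'before': Mia, Alice, Grace, Leo.
The only task not in that list is Jack → it is first.

Jack


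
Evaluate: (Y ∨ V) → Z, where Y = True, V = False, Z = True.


Y = True, V = False, Z = True
Step 1: Y ∨ V = True OR False = True
Step 2: (True) → Z: false only when antecedent=True and Z=False.
Result: True

True


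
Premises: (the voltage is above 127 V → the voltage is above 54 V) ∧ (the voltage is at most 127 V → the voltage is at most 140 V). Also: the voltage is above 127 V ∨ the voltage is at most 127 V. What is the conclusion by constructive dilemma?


Constructive dilemma: (P → Q) ∧ (R → S), P ∨ R ⊢ Q ∨ S
Premise 1: the voltage is above 127 V → the voltage is above 54 V
Premise 2: the voltage is at most 127 V → the voltage is at most 140 V
Premise 3: the voltage is above 127 V ∨ the voltage is at most 127 V
Case 1: Assuming the voltage is above 127 V, then by Premise 1, the voltage is above 54 V.
Case 2: Assuming the voltage is at most 127 V, then by Premise 2, the voltage is at most 140 V.
Since one of the voltage is above 127 V or the voltage is at most 127 V must hold, we get the voltage is above 54 V or the voltage is at most 140 V.

The voltage is above 54 V or the voltage is at most 140 V.


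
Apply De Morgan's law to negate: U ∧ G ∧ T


De Morgan's law: ¬(P ∧ Q ∧ R) ≡ ¬P ∨ ¬Q ∨ ¬R
¬(U ∧ G ∧ T) = ¬U ∨ ¬G ∨ ¬T

¬U ∨ ¬G ∨ ¬T


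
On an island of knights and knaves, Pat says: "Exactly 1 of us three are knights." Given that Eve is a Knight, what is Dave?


Pat claims exactly 1 knights among Pat, Eve, Dave.
Given: Eve is a Knight.

Case 1: Pat is a Knight (tells truth)
  Then exactly 1 of the three are knights.
  Counting Pat, Eve: 2 knight(s) so far. Need -1 more → impossible.
Case 2: Pat is a Knave (lies)
  Then the count is NOT 1.
  If Dave = Knave, count = 1 = 1 → claim would be true, contradicts lie.
  If Dave = Knight, count = 2 ≠ 1 → lie confirmed ✓

Dave is a Knight.

Knight


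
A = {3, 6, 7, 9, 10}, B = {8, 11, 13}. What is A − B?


A = {3, 6, 7, 9, 10}
B = {8, 11, 13}
Operation: difference A − B
In A but not B: 3, 6, 7, 9, 10

{3, 6, 7, 9, 10}


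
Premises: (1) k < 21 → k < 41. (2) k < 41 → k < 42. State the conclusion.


Hypothetical syllogism: P → Q, Q → R ⊢ P → R
Premise 1: k < 21 → k < 41
Premise 2: k < 41 → k < 42
Chain the implications: the middle term (k < 41) links the two.
Conclusion: If k < 21, then k < 42.

If k < 21, then k < 42.


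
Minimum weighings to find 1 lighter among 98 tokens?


Each weighing has 3 outcomes (left heavy / balance / right heavy), so k weighings distinguish at most 3^k cases; splitting into three near-equal groups achieves this.
Need 3^k ≥ 98: 3^4 = 81 < 98 ≤ 3^5 = 243
k = ⌈log₃(98)⌉ = 5

5


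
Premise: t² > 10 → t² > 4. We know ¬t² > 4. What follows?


Modus tollens: P → Q, ¬Q ⊢ ¬P
P: t² > 10
Q: t² > 4
We have P → Q and Q is false.
By modus tollens, P must be false.

It is not the case that t² > 10


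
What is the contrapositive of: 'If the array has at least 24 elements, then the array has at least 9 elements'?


Original: If the array has at least 24 elements, then the array has at least 9 elements
Contrapositive: If ¬Q, then ¬P
Negate Q: not (the array has at least 9 elements)
Negate P: not (the array has at least 24 elements)

If not (the array has at least 9 elements), then not (the array has at least 24 elements).


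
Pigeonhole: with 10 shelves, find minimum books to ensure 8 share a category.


Pigeonhole: to guarantee k in one of n categories, need (k-1)×n + 1.
k = 8, n = 10
Minimum = (8-1) × 10 + 1 = 7 × 10 + 1

71


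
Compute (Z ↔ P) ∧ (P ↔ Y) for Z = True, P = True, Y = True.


Z = True, P = True, Y = True
Step 1: Z ↔ P is true when Z and P have the same value. Result: True
Step 2: P ↔ Y is true when P and Y have the same value. Result: True
Step 3: True ∧ True = True

True


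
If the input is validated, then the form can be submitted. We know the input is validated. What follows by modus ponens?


Modus ponens: P → Q, P ⊢ Q
P: the input is validated
Q: the form can be submitted
We have P → Q and P is true.
By modus ponens, Q must be true.

The form can be submitted


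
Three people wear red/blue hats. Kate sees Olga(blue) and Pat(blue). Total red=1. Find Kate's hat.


Total red = 1, seen red = 0
Own red = 1 - 0 = 1
Kate's hat is red.

red


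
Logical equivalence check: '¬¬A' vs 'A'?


Expression 1: ¬¬A
Expression 2: A
Truth table (A | Expr1 Expr2):
  T |   T     T
  F |   F     F
All 2 rows agree, so the expressions are logically equivalent.

Yes


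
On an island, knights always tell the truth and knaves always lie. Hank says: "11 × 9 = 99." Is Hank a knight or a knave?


Statement: "11 × 9 = 99."
Actual: 11 × 9 = 99
Claimed: 99
Statement is TRUE → Hank tells the truth → Knight

Knight


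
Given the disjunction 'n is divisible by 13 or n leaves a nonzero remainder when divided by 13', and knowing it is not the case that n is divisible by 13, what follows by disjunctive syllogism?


Disjunctive syllogism: P ∨ Q, ¬P ⊢ Q
Disjunction: n is divisible by 13 ∨ n leaves a nonzero remainder when divided by 13
We know it is not the case that n is divisible by 13.
By disjunctive syllogism, the other disjunct must be true.

n leaves a nonzero remainder when divided by 13


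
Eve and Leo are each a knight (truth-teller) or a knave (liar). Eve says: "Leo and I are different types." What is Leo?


Eve says: "Leo and I are different types."
Case 1: Eve is a Knight (truth-teller)
  Statement is true → they ARE different → Leo is a Knave
Case 2: Eve is a Knave (liar)
  Statement is false → they are NOT different → Leo is a Knave
In both cases, Leo is a Knave.

Knave


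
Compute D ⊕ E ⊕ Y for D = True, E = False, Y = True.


D = True, E = False, Y = True
Step 1: D ⊕ E = True XOR False = True
Step 2: True ⊕ Y = True XOR True = False
XOR is true when an odd number of operands are true.

False


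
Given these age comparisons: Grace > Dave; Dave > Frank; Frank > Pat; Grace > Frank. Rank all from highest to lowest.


Constraints: Grace > Dave; Dave > Frank; Frank > Pat; Grace > Frank
Method: at each step, the next-highest is the one remaining person who never appears on the smaller side of a constraint between remaining people.
  Step 1: remaining {Dave, Grace, Frank, Pat}; on the smaller side: {Dave, Frank, Pat} → Grace is next (Grace > Dave; Grace > Frank).
  Step 2: remaining {Dave, Frank, Pat}; on the smaller side: {Frank, Pat} → Dave is next (Dave > Frank).
  Step 3: remaining {Frank, Pat}; on the smaller side: {Pat} → Frank is next (Frank > Pat).
  Step 4: only Pat remains → lowest.
Final ranking (highest to lowest):

Grace > Dave > Frank > Pat


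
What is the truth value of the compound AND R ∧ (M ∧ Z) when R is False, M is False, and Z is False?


R = False, M = False, Z = False
Step 1: M ∧ Z = False AND False = False
Step 2: R ∧ False = False AND False = False
AND is true only when ALL operands are true.

False


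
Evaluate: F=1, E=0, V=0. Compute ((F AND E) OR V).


F AND E = 1&0 = 0
0 OR 0 = 0

0


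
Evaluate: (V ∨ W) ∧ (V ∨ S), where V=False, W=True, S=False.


V = False, W = True, S = False
Expression: (V ∨ W) ∧ (V ∨ S)
Step 1: V ∨ W = False OR True = True
Step 2: V ∨ S = False OR False = False
Step 3: (True) ∧ (False) = True AND False = False

False


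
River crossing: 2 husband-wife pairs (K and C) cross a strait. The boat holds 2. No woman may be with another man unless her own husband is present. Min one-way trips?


Label couples K and C.
1. WK+WC → (far: WK,WC; near: HK,HC)
2. WK ←   (far: WC; near: HK,HC,WK)
3. HK+HC → (far: HK,HC,WC; near: WK)
4. HK ←   (far: HC,WC; near: HK,WK)  — HK returns, since WK is alone on near bank
5. HK+WK → (far: all four; near: empty)
Every state respects the constraint.
Minimum trips = 5

5


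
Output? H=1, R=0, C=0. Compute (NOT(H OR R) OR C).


H OR R = 1
NOT(1) = 0
0 OR 0 = 0

0


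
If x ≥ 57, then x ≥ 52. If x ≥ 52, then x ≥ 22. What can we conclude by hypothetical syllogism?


Hypothetical syllogism: P → Q, Q → R ⊢ P → R
Premise 1: x ≥ 57 → x ≥ 52
Premise 2: x ≥ 52 → x ≥ 22
Chain the implications: the middle term (x ≥ 52) links the two.
Conclusion: If x ≥ 57, then x ≥ 22.

If x ≥ 57, then x ≥ 22.


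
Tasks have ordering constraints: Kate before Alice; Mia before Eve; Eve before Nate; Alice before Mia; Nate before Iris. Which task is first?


Constraints: Kate before Alice; Mia before Eve; Eve before Nate; Alice before Mia; Nate before Iris
The first task can have nothing scheduled before it, so it must never appear on the right of a 'before'.
Tasks appearing after some 'before': Alice, Eve, Nate, Mia, Iris.
The only task not in that list is Kate → it is first.

Kate


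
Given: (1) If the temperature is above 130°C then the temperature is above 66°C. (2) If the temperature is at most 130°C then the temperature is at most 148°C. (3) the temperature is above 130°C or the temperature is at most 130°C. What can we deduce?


Constructive dilemma: (P → Q) ∧ (R → S), P ∨ R ⊢ Q ∨ S
Premise 1: the temperature is above 130°C → the temperature is above 66°C
Premise 2: the temperature is at most 130°C → the temperature is at most 148°C
Premise 3: the temperature is above 130°C ∨ the temperature is at most 130°C
Case 1: Assuming the temperature is above 130°C, then by Premise 1, the temperature is above 66°C.
Case 2: Assuming the temperature is at most 130°C, then by Premise 2, the temperature is at most 148°C.
Since one of the temperature is above 130°C or the temperature is at most 130°C must hold, we get the temperature is above 66°C or the temperature is at most 148°C.

The temperature is above 66°C or the temperature is at most 148°C.


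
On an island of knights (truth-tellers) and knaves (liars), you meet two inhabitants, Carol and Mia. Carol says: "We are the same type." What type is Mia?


Carol says: "We are the same type."
Case 1: Carol is a Knight (truth-teller)
  Statement is true → they ARE the same → Mia is also a Knight
Case 2: Carol is a Knave (liar)
  Statement is false → they are NOT the same → Mia is a Knight
In both cases, Mia is a Knight.

Knight


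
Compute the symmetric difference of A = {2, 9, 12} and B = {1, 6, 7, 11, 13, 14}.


A = {2, 9, 12}
B = {1, 6, 7, 11, 13, 14}
Operation: symmetric difference
In A only: [2, 9, 12], in B only: [1, 6, 7, 11, 13, 14]

{1, 2, 6, 7, 9, 11, 12, 13, 14}


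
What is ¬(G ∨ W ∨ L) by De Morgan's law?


De Morgan's law: ¬(P ∨ Q ∨ R) ≡ ¬P ∧ ¬Q ∧ ¬R
¬(G ∨ W ∨ L) = ¬G ∧ ¬W ∧ ¬L

¬G ∧ ¬W ∧ ¬L


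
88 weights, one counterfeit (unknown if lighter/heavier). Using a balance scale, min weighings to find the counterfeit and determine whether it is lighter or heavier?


Let n = 88. 176 possibilities (n weights × lighter/heavier); each weighing has 3 outcomes.
Bound for k weighings: say the first weighing puts j weights on each pan. If it tips, the 2j weighed weights remain suspects (each with a known direction) and k-1 weighings give 3^(k-1) outcomes; 3^(k-1) is odd, so 2j ≤ 3^(k-1) - 1. If it balances, the n - 2j unweighed weights remain with direction unknown: 2(n - 2j) ≤ 3^(k-1) - 1 by the same parity argument. Adding, n ≤ (3^(k-1) - 1) + (3^(k-1) - 1)/2 = (3^k - 3)/2, and the classical three-group strategy achieves this (3 weights in 2 weighings, 12 in 3, 39 in 4, 120 in 5).
So we need the smallest k with (3^k - 3)/2 ≥ 88.
k = 4: (3^4 - 3)/2 = 39 < 88 ✗
k = 5: (3^5 - 3)/2 = 120 ≥ 88 ✓

5


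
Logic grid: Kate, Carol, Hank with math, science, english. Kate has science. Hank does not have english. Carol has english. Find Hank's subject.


From clues:
  Carol → english
  Kate → science
By elimination, Hank gets the remaining.

math


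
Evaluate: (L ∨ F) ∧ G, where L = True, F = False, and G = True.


L = True, F = False, G = True
Step 1: L ∨ F = True OR False = True
Step 2: True ∧ G = True AND True = True
OR is true when at least one operand is true; AND requires both.

True


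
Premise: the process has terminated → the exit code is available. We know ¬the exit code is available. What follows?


Modus tollens: P → Q, ¬Q ⊢ ¬P
P: the process has terminated
Q: the exit code is available
We have P → Q and Q is false.
By modus tollens, P must be false.

It is not the case that the process has terminated


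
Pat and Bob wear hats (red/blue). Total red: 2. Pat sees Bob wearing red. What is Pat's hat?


Total red = 2, Bob = red
Red accounted for: 1
Remaining for Pat: 1
Pat's hat is red.

red


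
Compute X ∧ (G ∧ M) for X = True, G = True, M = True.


X = True, G = True, M = True
Step 1: G ∧ M = True AND True = True
Step 2: X ∧ True = True AND True = True
AND is true only when ALL operands are true.

True


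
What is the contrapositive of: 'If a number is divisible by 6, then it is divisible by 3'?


Original: If a number is divisible by 6, then it is divisible by 3
Contrapositive: If ¬Q, then ¬P
Negate Q: not (it is divisible by 3)
Negate P: not (a number is divisible by 6)

If not (it is divisible by 3), then not (a number is divisible by 6).


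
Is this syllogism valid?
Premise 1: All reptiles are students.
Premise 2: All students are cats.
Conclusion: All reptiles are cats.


Premise 1: All reptiles are students.
Premise 2: All students are cats.
Conclusion: All reptiles are cats.
Barbara syllogism (AAA-1): All A are B, All B are C → All A are C.
Middle term (students) distributed in premise 2.

Valid


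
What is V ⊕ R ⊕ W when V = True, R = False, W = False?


V = True, R = False, W = False
Step 1: V ⊕ R = True XOR False = True
Step 2: True ⊕ W = True XOR False = True
XOR is true when an odd number of operands are true.

True


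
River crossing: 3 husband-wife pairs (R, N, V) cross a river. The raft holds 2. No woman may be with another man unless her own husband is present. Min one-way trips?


Label couples R, N, V (H = husband, W = wife).
Counting alone: 6 people, the raft carries 2 and someone must bring it back, so each round trip nets at most +1 on the far side until the last crossing → at least 9 trips. The jealousy constraint makes 9 impossible; the shortest valid schedule has 11:
1. WR+WN →  (far: WR,WN; near: HR,HN,HV,WV)
2. WR ←       (far: WN; near: HR,HN,HV,WR,WV)
3. WR+WV →  (far: WR,WN,WV; near: HR,HN,HV)
4. WR ←       (far: WN,WV; near: HR,HN,HV,WR)
5. HN+HV →  (far: HN,WN,HV,WV; near: HR,WR)
6. HN+WN ←  (far: HV,WV; near: HR,WR,HN,WN)
7. HR+HN →  (far: HR,HN,HV,WV; near: WR,WN)
8. WV ←       (far: HR,HN,HV; near: WR,WN,WV)
9. WR+WN →  (far: HR,WR,HN,WN,HV; near: WV)
10. HV ←      (far: HR,WR,HN,WN; near: HV,WV)
11. HV+WV → (far: all six; near: empty)
In every state each wife is either with her husband or with no other man.
Minimum trips = 11

11


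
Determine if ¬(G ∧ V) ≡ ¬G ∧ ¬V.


Expression 1: ¬(G ∧ V)
Expression 2: ¬G ∧ ¬V
Truth table (G V | Expr1 Expr2):
  T T |   F     F
  T F |   T     F   ← differ
  F T |   T     F   ← differ
  F F |   T     T
Counterexample: G=T, V=F gives Expr1 = T but Expr2 = F, so the expressions are NOT logically equivalent.

No


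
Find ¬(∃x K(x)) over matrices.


Original: ∃x K(x)
Rule: ¬∀→∃, ¬∃→∀, negate predicate.
Negation: ∀x ¬K(x)

∀x ¬K(x)


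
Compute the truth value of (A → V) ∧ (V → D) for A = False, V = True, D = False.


A = False, V = True, D = False
Step 1: A → V is false only when A=True and V=False. Result: True
Step 2: V → D is false only when V=True and D=False. Result: False
Step 3: True ∧ False = False

False


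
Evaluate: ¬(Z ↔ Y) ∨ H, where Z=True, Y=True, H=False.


Z = True, Y = True, H = False
Expression: ¬(Z ↔ Y) ∨ H
Step 1: Z ↔ Y = (True iff True) = True
Step 2: ¬(Z ↔ Y) = NOT True = False
Step 3: (False) ∨ H = False OR False = False

False


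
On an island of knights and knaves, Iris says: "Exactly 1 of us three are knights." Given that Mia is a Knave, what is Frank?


Iris claims exactly 1 knights among Iris, Mia, Frank.
Given: Mia is a Knave.

Case 1: Iris is a Knight (tells truth)
  Then exactly 1 of the three are knights.
  Counting Iris, Mia: 1 knight(s) so far. Need 0 more → Frank = Knave.
Case 2: Iris is a Knave (lies)
  Then the count is NOT 1.
  If Frank = Knight, count = 1 = 1 → claim would be true, contradicts lie.
  If Frank = Knave, count = 0 ≠ 1 → lie confirmed ✓

Frank is a Knave.

Knave


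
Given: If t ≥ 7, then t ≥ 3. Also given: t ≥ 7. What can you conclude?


Modus ponens: P → Q, P ⊢ Q
P: t ≥ 7
Q: t ≥ 3
We have P → Q and P is true.
By modus ponens, Q must be true.

t ≥ 3


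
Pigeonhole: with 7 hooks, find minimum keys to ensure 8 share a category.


Pigeonhole: to guarantee k in one of n categories, need (k-1)×n + 1.
k = 8, n = 7
Minimum = (8-1) × 7 + 1 = 7 × 7 + 1

50


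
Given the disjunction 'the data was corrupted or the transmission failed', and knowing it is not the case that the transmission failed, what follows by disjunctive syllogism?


Disjunctive syllogism: P ∨ Q, ¬P ⊢ Q
Disjunction: the data was corrupted ∨ the transmission failed
We know it is not the case that the transmission failed.
By disjunctive syllogism, the other disjunct must be true.

The data was corrupted


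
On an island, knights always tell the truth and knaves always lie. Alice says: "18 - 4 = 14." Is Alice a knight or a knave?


Statement: "18 - 4 = 14."
Actual: 18 - 4 = 14
Claimed: 14
Statement is TRUE → Alice tells the truth → Knight

Knight


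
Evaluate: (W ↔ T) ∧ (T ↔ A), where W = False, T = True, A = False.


W = False, T = True, A = False
Step 1: W ↔ T is true when W and T have the same value. Result: False
Step 2: T ↔ A is true when T and A have the same value. Result: False
Step 3: False ∧ False = False

False


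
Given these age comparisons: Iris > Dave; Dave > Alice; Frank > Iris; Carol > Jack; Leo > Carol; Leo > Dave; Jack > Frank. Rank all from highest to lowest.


Constraints: Iris > Dave; Dave > Alice; Frank > Iris; Carol > Jack; Leo > Carol; Leo > Dave; Jack > Frank
Method: at each step, the next-highest is the one remaining person who never appears on the smaller side of a constraint between remaining people.
  Step 1: remaining {Carol, Iris, Alice, Leo, Frank, Jack, Dave}; on the smaller side: {Carol, Iris, Alice, Frank, Jack, Dave} → Leo is next (Leo > Carol; Leo > Dave).
  Step 2: remaining {Carol, Iris, Alice, Frank, Jack, Dave}; on the smaller side: {Iris, Alice, Frank, Jack, Dave} → Carol is next (Carol > Jack).
  Step 3: remaining {Iris, Alice, Frank, Jack, Dave}; on the smaller side: {Iris, Alice, Frank, Dave} → Jack is next (Jack > Frank).
  Step 4: remaining {Iris, Alice, Frank, Dave}; on the smaller side: {Iris, Alice, Dave} → Frank is next (Frank > Iris).
  Step 5: remaining {Iris, Alice, Dave}; on the smaller side: {Alice, Dave} → Iris is next (Iris > Dave).
  Step 6: remaining {Alice, Dave}; on the smaller side: {Alice} → Dave is next (Dave > Alice).
  Step 7: only Alice remains → lowest.
Final ranking (highest to lowest):

Leo > Carol > Jack > Frank > Iris > Dave > Alice


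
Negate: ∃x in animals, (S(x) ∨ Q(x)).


Original: ∃x (S(x) ∨ Q(x))
Rule: ¬∀→∃, ¬∃→∀, negate predicate.
Negation: ∀x (¬S(x) ∧ ¬Q(x))

∀x (¬S(x) ∧ ¬Q(x))


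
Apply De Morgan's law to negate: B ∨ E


De Morgan's law: ¬(P ∨ Q) ≡ ¬P ∧ ¬Q
¬(B ∨ E) = ¬B ∧ ¬E

¬B ∧ ¬E


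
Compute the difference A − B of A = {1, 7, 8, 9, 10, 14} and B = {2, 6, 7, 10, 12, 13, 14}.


A = {1, 7, 8, 9, 10, 14}
B = {2, 6, 7, 10, 12, 13, 14}
Operation: difference A − B
In A but not B: 1, 8, 9

{1, 8, 9}


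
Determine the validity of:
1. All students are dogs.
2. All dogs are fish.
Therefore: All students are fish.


Premise 1: All students are dogs.
Premise 2: All dogs are fish.
Conclusion: All students are fish.
Barbara syllogism (AAA-1): All A are B, All B are C → All A are C.
Middle term (dogs) distributed in premise 2.

Valid


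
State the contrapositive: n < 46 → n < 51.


Original: If n < 46, then n < 51
Contrapositive: If ¬Q, then ¬P
Negate Q: not (n < 51)
Negate P: not (n < 46)

If not (n < 51), then not (n < 46).


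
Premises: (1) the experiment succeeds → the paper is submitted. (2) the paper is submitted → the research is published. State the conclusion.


Hypothetical syllogism: P → Q, Q → R ⊢ P → R
Premise 1: the experiment succeeds → the paper is submitted
Premise 2: the paper is submitted → the research is published
Chain the implications: the middle term (the paper is submitted) links the two.
Conclusion: If the experiment succeeds, then the research is published.

If the experiment succeeds, then the research is published.


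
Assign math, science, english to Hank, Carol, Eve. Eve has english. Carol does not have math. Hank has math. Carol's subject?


From clues:
  Eve → english
  Hank → math
By elimination, Carol gets the remaining.

science


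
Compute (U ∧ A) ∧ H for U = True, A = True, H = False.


U = True, A = True, H = False
Step 1: U ∧ A = True AND True = True
Step 2: True ∧ H = True AND False = False
AND is true only when ALL operands are true.

False


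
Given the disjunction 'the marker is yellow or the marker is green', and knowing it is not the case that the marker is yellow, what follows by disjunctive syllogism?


Disjunctive syllogism: P ∨ Q, ¬P ⊢ Q
Disjunction: the marker is yellow ∨ the marker is green
We know it is not the case that the marker is yellow.
By disjunctive syllogism, the other disjunct must be true.

The marker is green


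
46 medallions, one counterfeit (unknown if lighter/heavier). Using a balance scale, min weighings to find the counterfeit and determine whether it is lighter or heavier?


Let n = 46. 92 possibilities (n medallions × lighter/heavier); each weighing has 3 outcomes.
Bound for k weighings: say the first weighing puts j medallions on each pan. If it tips, the 2j weighed medallions remain suspects (each with a known direction) and k-1 weighings give 3^(k-1) outcomes; 3^(k-1) is odd, so 2j ≤ 3^(k-1) - 1. If it balances, the n - 2j unweighed medallions remain with direction unknown: 2(n - 2j) ≤ 3^(k-1) - 1 by the same parity argument. Adding, n ≤ (3^(k-1) - 1) + (3^(k-1) - 1)/2 = (3^k - 3)/2, and the classical three-group strategy achieves this (3 medallions in 2 weighings, 12 in 3, 39 in 4, 120 in 5).
So we need the smallest k with (3^k - 3)/2 ≥ 46.
k = 4: (3^4 - 3)/2 = 39 < 46 ✗
k = 5: (3^5 - 3)/2 = 120 ≥ 46 ✓

5


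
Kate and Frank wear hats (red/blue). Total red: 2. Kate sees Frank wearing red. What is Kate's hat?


Total red = 2, Frank = red
Red accounted for: 1
Remaining for Kate: 1
Kate's hat is red.

red


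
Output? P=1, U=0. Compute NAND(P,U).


P AND U = 0
NOT(0) = 1

1


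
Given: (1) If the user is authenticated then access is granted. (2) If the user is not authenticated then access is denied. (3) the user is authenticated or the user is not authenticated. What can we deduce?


Constructive dilemma: (P → Q) ∧ (R → S), P ∨ R ⊢ Q ∨ S
Premise 1: the user is authenticated → access is granted
Premise 2: the user is not authenticated → access is denied
Premise 3: the user is authenticated ∨ the user is not authenticated
Case 1: Assuming the user is authenticated, then by Premise 1, access is granted.
Case 2: Assuming the user is not authenticated, then by Premise 2, access is denied.
Since one of the user is authenticated or the user is not authenticated must hold, we get access is granted or access is denied.

Access is granted or access is denied.


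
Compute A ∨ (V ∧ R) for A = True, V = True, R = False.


A = True, V = True, R = False
Step 1: V ∧ R = True AND False = False
Step 2: A ∨ False = True OR False = True
AND evaluated first (higher precedence); then OR applied.

True


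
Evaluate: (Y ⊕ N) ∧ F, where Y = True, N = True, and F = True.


Y = True, N = True, F = True
Step 1: Y ⊕ N = True XOR True = False
Step 2: False ∧ F = False AND True = False
XOR true when exactly one of Y,N is true; then AND with F.

False


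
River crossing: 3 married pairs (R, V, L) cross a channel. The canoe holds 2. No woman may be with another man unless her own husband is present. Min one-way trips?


Label couples R, V, L (H = husband, W = wife).
Counting alone: 6 people, the canoe carries 2 and someone must bring it back, so each round trip nets at most +1 on the far side until the last crossing → at least 9 trips. The jealousy constraint makes 9 impossible; the shortest valid schedule has 11:
1. WR+WV →  (far: WR,WV; near: HR,HV,HL,WL)
2. WR ←       (far: WV; near: HR,HV,HL,WR,WL)
3. WR+WL →  (far: WR,WV,WL; near: HR,HV,HL)
4. WR ←       (far: WV,WL; near: HR,HV,HL,WR)
5. HV+HL →  (far: HV,WV,HL,WL; near: HR,WR)
6. HV+WV ←  (far: HL,WL; near: HR,WR,HV,WV)
7. HR+HV →  (far: HR,HV,HL,WL; near: WR,WV)
8. WL ←       (far: HR,HV,HL; near: WR,WV,WL)
9. WR+WV →  (far: HR,WR,HV,WV,HL; near: WL)
10. HL ←      (far: HR,WR,HV,WV; near: HL,WL)
11. HL+WL → (far: all six; near: empty)
In every state each wife is either with her husband or with no other man.
Minimum trips = 11

11


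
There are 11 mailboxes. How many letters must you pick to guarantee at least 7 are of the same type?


Pigeonhole: to guarantee k in one of n categories, need (k-1)×n + 1.
k = 7, n = 11
Minimum = (7-1) × 11 + 1 = 6 × 11 + 1

67


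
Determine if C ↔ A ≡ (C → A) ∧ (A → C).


Expression 1: C ↔ A
Expression 2: (C → A) ∧ (A → C)
Truth table (C A | Expr1 Expr2):
  T T |   T     T
  T F |   F     F
  F T |   F     F
  F F |   T     T
All 4 rows agree, so the expressions are logically equivalent.

Yes


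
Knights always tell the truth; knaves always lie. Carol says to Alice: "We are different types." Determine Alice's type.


Carol says: "We are different types."
Case 1: Carol is a Knight (truth-teller)
  Statement is true → they ARE different → Alice is a Knave
Case 2: Carol is a Knave (liar)
  Statement is false → they are NOT different → Alice is a Knave
In both cases, Alice is a Knave.

Knave


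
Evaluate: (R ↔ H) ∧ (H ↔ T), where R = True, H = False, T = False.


R = True, H = False, T = False
Step 1: R ↔ H is true when R and H have the same value. Result: False
Step 2: H ↔ T is true when H and T have the same value. Result: True
Step 3: False ∧ True = False

False


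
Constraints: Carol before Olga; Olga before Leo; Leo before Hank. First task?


Constraints: Carol before Olga; Olga before Leo; Leo before Hank
The first task can have nothing scheduled before it, so it must never appear on the right of a 'before'.
Tasks appearing after some 'before': Olga, Leo, Hank.
The only task not in that list is Carol → it is first.

Carol


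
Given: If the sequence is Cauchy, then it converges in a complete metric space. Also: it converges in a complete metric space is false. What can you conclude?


Modus tollens: P → Q, ¬Q ⊢ ¬P
P: the sequence is Cauchy
Q: it converges in a complete metric space
We have P → Q and Q is false.
By modus tollens, P must be false.

It is not the case that the sequence is Cauchy


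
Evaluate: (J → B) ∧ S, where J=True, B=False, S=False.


J = True, B = False, S = False
Expression: (J → B) ∧ S
Step 1: J → B = True → False (false only if J=True, B=False) = False
Step 2: (False) ∧ S = False AND False = False

False


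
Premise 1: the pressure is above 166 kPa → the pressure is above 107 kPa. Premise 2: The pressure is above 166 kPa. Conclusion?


Modus ponens: P → Q, P ⊢ Q
P: the pressure is above 166 kPa
Q: the pressure is above 107 kPa
We have P → Q and P is true.
By modus ponens, Q must be true.

The pressure is above 107 kPa


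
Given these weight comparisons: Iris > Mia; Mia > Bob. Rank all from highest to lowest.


Constraints: Iris > Mia; Mia > Bob
Method: at each step, the next-highest is the one remaining person who never appears on the smaller side of a constraint between remaining people.
  Step 1: remaining {Mia, Bob, Iris}; on the smaller side: {Mia, Bob} → Iris is next (Iris > Mia).
  Step 2: remaining {Mia, Bob}; on the smaller side: {Bob} → Mia is next (Mia > Bob).
  Step 3: only Bob remains → lowest.
Final ranking (highest to lowest):

Iris > Mia > Bob


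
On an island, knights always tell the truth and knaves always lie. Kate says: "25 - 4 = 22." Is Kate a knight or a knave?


Statement: "25 - 4 = 22."
Actual: 25 - 4 = 21
Claimed: 22
Statement is FALSE → Kate lies → Knave

Knave


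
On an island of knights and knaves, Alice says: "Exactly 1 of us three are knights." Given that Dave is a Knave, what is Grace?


Alice claims exactly 1 knights among Alice, Dave, Grace.
Given: Dave is a Knave.

Case 1: Alice is a Knight (tells truth)
  Then exactly 1 of the three are knights.
  Counting Alice, Dave: 1 knight(s) so far. Need 0 more → Grace = Knave.
Case 2: Alice is a Knave (lies)
  Then the count is NOT 1.
  If Grace = Knight, count = 1 = 1 → claim would be true, contradicts lie.
  If Grace = Knave, count = 0 ≠ 1 → lie confirmed ✓

Grace is a Knave.

Knave


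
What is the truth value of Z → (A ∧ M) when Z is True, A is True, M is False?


Z = True, A = True, M = False
Step 1: A ∧ M = True AND False = False
Step 2: Z → (False): false only when Z=True and consequent=False.
Result: False

False


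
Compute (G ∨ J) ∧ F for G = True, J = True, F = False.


G = True, J = True, F = False
Step 1: G ∨ J = True OR True = True
Step 2: True ∧ F = True AND False = False
OR is true when at least one operand is true; AND requires both.

False


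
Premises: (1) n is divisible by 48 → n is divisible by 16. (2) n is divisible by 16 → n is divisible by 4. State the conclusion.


Hypothetical syllogism: P → Q, Q → R ⊢ P → R
Premise 1: n is divisible by 48 → n is divisible by 16
Premise 2: n is divisible by 16 → n is divisible by 4
Chain the implications: the middle term (n is divisible by 16) links the two.
Conclusion: If n is divisible by 48, then n is divisible by 4.

If n is divisible by 48, then n is divisible by 4.


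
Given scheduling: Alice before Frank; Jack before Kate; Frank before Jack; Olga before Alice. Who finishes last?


Constraints: Alice before Frank; Jack before Kate; Frank before Jack; Olga before Alice
The last task can have nothing scheduled after it, so it must never appear on the left of a 'before'.
Tasks appearing before some other task: Alice, Jack, Frank, Olga.
The only task not in that list is Kate → it is last.

Kate


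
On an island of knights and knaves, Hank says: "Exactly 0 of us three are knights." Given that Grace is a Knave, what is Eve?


Hank claims exactly 0 knights among Hank, Grace, Eve.
Given: Grace is a Knave.

Case 1: Hank is a Knight (tells truth)
  Then exactly 0 of the three are knights.
  Counting Hank, Grace: 1 knight(s) so far. Need -1 more → impossible.
Case 2: Hank is a Knave (lies)
  Then the count is NOT 0.
  If Eve = Knave, count = 0 = 0 → claim would be true, contradicts lie.
  If Eve = Knight, count = 1 ≠ 0 → lie confirmed ✓

Eve is a Knight.

Knight


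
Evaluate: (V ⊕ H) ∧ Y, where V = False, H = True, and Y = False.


V = False, H = True, Y = False
Step 1: V ⊕ H = False XOR True = True
Step 2: True ∧ Y = True AND False = False
XOR true when exactly one of V,H is true; then AND with Y.

False


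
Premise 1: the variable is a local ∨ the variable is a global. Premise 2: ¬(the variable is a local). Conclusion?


Disjunctive syllogism: P ∨ Q, ¬P ⊢ Q
Disjunction: the variable is a local ∨ the variable is a global
We know it is not the case that the variable is a local.
By disjunctive syllogism, the other disjunct must be true.

The variable is a global


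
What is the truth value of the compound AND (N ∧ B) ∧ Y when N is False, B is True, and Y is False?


N = False, B = True, Y = False
Step 1: N ∧ B = False AND True = False
Step 2: False ∧ Y = False AND False = False
AND is true only when ALL operands are true.

False


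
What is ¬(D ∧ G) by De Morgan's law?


De Morgan's law: ¬(P ∧ Q) ≡ ¬P ∨ ¬Q
¬(D ∧ G) = ¬D ∨ ¬G

¬D ∨ ¬G


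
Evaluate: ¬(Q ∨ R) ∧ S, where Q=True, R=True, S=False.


Q = True, R = True, S = False
Expression: ¬(Q ∨ R) ∧ S
Step 1: Q ∨ R = True OR True = True
Step 2: ¬(Q ∨ R) = NOT True = False
Step 3: (False) ∧ S = False AND False = False

False


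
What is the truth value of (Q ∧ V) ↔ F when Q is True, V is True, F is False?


Q = True, V = True, F = False
Step 1: Q ∧ V = True AND True = True
Step 2: (True) ↔ F: true when both sides have same truth value.
Result: True ↔ False = False

False


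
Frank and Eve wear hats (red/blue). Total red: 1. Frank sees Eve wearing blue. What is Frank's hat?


Total red = 1, Eve = blue
Red accounted for: 0
Remaining for Frank: 1
Frank's hat is red.

red


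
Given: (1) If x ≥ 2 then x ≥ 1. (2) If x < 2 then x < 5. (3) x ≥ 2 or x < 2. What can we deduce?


Constructive dilemma: (P → Q) ∧ (R → S), P ∨ R ⊢ Q ∨ S
Premise 1: x ≥ 2 → x ≥ 1
Premise 2: x < 2 → x < 5
Premise 3: x ≥ 2 ∨ x < 2
Case 1: Assuming x ≥ 2, then by Premise 1, x ≥ 1.
Case 2: Assuming x < 2, then by Premise 2, x < 5.
Since one of x ≥ 2 or x < 2 must hold, we get x ≥ 1 or x < 5.

x ≥ 1 or x < 5.


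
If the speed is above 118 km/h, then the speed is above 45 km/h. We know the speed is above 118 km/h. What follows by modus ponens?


Modus ponens: P → Q, P ⊢ Q
P: the speed is above 118 km/h
Q: the speed is above 45 km/h
We have P → Q and P is true.
By modus ponens, Q must be true.

The speed is above 45 km/h


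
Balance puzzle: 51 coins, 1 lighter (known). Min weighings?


Each weighing has 3 outcomes (left heavy / balance / right heavy), so k weighings distinguish at most 3^k cases; splitting into three near-equal groups achieves this.
Need 3^k ≥ 51: 3^3 = 27 < 51 ≤ 3^4 = 81
k = ⌈log₃(51)⌉ = 4

4


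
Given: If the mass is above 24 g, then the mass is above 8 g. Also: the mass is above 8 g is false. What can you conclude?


Modus tollens: P → Q, ¬Q ⊢ ¬P
P: the mass is above 24 g
Q: the mass is above 8 g
We have P → Q and Q is false.
By modus tollens, P must be false.

It is not the case that the mass is above 24 g


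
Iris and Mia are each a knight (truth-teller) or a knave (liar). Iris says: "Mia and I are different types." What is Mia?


Iris says: "Mia and I are different types."
Case 1: Iris is a Knight (truth-teller)
  Statement is true → they ARE different → Mia is a Knave
Case 2: Iris is a Knave (liar)
  Statement is false → they are NOT different → Mia is a Knave
In both cases, Mia is a Knave.

Knave


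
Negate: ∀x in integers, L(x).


Original: ∀x L(x)
Rule: ¬∀→∃, ¬∃→∀, negate predicate.
Negation: ∃x ¬L(x)

∃x ¬L(x)


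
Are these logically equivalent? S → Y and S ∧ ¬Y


Expression 1: S → Y
Expression 2: S ∧ ¬Y
Truth table (S Y | Expr1 Expr2):
  T T |   T     F   ← differ
  T F |   F     T   ← differ
  F T |   T     F   ← differ
  F F |   T     F   ← differ
Counterexample: S=T, Y=T gives Expr1 = T but Expr2 = F, so the expressions are NOT logically equivalent.

No


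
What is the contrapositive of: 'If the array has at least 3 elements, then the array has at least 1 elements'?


Original: If the array has at least 3 elements, then the array has at least 1 elements
Contrapositive: If ¬Q, then ¬P
Negate Q: not (the array has at least 1 elements)
Negate P: not (the array has at least 3 elements)

If not (the array has at least 1 elements), then not (the array has at least 3 elements).
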